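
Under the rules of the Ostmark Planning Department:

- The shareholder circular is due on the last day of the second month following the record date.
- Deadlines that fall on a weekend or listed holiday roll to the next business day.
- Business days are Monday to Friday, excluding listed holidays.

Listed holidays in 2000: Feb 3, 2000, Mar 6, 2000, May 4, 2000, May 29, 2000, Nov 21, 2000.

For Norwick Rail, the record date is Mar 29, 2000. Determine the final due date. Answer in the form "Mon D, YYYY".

May 31, 2000

2 months after Mar 29, 2000 is May 2000; that month ends on May 31, 2000.
May 31, 2000 falls on a Wednesday, which is a business day, so no adjustment is needed.
Final deadline: May 31, 2000.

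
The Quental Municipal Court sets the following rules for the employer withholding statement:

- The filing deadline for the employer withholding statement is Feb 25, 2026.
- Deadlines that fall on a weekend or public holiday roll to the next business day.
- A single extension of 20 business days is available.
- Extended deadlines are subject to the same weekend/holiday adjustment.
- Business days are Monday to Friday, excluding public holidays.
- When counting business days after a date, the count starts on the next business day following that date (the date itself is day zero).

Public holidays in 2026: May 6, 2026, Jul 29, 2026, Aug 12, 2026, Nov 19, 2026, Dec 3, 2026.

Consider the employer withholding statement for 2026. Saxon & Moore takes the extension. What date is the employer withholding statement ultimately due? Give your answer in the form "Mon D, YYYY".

Mar 25, 2026

The stated deadline is Feb 25, 2026.
Feb 25, 2026 is a Wednesday and not a listed holiday, so it stands.
Applying the 20-business-day extension: 20 business days after Feb 25, 2026 is Mar 25, 2026.
Mar 25, 2026 falls on a Wednesday, which is a business day, so no adjustment is needed.
Final deadline: Mar 25, 2026.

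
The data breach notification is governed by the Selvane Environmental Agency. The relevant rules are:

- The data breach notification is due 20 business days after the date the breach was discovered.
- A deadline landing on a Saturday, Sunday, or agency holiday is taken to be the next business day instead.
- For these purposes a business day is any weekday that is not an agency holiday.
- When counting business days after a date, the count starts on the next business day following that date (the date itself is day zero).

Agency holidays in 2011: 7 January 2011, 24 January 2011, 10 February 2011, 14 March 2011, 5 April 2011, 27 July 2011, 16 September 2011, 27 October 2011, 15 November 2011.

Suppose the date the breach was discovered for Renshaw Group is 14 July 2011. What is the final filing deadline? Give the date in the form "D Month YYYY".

Starting the day after 14 July 2011 and counting 20 business days lands on 12 August 2011.
12 August 2011 is a Friday and not a listed holiday, so it stands.
So the filing is due 12 August 2011.

12 August 2011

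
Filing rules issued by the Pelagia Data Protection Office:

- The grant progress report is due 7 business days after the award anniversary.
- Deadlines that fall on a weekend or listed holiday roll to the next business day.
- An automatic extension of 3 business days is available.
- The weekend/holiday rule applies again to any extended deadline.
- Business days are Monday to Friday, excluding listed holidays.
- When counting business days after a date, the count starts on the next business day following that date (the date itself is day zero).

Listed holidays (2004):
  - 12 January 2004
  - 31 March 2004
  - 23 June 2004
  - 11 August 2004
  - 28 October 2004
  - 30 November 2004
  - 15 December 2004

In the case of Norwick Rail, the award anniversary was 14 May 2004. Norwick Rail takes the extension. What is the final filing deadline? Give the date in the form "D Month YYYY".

28 May 2004

Counting 7 business days after 14 May 2004 (skipping weekends and listed holidays) reaches 25 May 2004.
25 May 2004 falls on a Tuesday, which is a business day, so no adjustment is needed.
Counting 3 further business days from 25 May 2004 reaches 28 May 2004.
Since 28 May 2004 is a Friday and not a holiday, the date is unchanged.
So the filing is due 28 May 2004.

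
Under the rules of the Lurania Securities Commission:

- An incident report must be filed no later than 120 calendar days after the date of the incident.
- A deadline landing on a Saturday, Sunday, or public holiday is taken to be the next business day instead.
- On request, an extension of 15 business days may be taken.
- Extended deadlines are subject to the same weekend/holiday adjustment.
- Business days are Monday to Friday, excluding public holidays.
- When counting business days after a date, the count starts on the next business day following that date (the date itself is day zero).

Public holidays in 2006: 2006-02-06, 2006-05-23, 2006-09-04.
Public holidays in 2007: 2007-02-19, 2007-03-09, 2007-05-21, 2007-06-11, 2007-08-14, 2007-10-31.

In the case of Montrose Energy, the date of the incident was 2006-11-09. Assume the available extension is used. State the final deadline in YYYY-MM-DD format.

120 calendar days after 2006-11-09 is 2007-03-09.
2007-03-09 falls on a listed holiday. Rolling to the next business day gives 2007-03-12, a Monday.
The 15-business-day extension runs from 2007-03-12 to 2007-04-02.
2007-04-02 falls on a Monday, which is a business day, so no adjustment is needed.
So the filing is due 2007-04-02.

2007-04-02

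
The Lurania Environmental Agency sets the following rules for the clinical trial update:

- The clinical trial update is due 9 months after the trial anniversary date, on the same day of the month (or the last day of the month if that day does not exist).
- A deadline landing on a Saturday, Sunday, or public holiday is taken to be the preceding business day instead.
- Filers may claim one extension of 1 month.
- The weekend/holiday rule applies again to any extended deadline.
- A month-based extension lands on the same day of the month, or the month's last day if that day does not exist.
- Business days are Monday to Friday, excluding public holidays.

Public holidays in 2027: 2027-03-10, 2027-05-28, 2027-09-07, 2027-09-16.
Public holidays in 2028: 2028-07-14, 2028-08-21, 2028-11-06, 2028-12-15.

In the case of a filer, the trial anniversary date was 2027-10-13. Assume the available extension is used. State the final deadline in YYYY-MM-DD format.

9 months after 2027-10-13, on the same day of the month, is 2028-07-13.
2028-07-13 (Thursday) is already a business day.
Add 1 month to 2028-07-13: 2028-08-13.
2028-08-13 falls on a Sunday. Rolling to the preceding business day gives 2028-08-11, a Friday.
So the filing is due 2028-08-11.

2028-08-11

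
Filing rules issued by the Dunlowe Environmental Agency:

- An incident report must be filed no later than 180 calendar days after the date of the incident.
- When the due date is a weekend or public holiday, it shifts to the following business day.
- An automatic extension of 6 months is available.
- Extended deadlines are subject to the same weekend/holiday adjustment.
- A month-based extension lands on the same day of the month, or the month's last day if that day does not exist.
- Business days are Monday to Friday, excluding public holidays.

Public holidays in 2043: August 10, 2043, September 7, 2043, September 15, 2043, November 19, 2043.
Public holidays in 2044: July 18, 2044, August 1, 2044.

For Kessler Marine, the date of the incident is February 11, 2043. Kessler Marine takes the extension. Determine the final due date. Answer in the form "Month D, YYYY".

Adding 180 calendar days to February 11, 2043 gives August 10, 2043.
August 10, 2043 falls on a listed holiday. Rolling to the next business day gives August 11, 2043, a Tuesday.
The 6 months extension carries August 11, 2043 to February 11, 2044.
February 11, 2044 is a Thursday and not a listed holiday, so it stands.
The final due date is February 11, 2044.

February 11, 2044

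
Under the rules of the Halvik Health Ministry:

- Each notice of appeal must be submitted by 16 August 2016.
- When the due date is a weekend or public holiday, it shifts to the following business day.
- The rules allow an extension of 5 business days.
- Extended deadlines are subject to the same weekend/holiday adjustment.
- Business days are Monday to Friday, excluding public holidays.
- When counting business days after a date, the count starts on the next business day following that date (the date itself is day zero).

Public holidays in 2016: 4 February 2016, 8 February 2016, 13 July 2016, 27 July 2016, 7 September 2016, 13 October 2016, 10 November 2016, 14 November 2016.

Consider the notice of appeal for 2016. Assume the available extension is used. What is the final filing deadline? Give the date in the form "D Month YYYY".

23 August 2016

The statutory due date is 16 August 2016.
16 August 2016 is a Tuesday and not a listed holiday, so it stands.
The 5-business-day extension runs from 16 August 2016 to 23 August 2016.
Since 23 August 2016 is a Tuesday and not a holiday, the date is unchanged.
Final deadline: 23 August 2016.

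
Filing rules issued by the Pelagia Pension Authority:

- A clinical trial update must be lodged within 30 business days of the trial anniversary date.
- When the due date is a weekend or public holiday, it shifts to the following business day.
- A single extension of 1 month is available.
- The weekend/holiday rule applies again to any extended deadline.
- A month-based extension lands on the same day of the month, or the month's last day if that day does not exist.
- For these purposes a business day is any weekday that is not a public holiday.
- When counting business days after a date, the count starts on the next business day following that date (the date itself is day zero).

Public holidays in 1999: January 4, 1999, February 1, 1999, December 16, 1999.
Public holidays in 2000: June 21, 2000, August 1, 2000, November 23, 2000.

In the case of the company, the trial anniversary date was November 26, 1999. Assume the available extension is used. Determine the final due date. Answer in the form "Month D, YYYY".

Counting 30 business days after November 26, 1999 (skipping weekends and listed holidays) reaches January 10, 2000.
January 10, 2000 (Monday) is already a business day.
Applying the 1 month extension: 1 month after January 10, 2000 is February 10, 2000.
February 10, 2000 (Thursday) is already a business day.
Deadline: February 10, 2000.

February 10, 2000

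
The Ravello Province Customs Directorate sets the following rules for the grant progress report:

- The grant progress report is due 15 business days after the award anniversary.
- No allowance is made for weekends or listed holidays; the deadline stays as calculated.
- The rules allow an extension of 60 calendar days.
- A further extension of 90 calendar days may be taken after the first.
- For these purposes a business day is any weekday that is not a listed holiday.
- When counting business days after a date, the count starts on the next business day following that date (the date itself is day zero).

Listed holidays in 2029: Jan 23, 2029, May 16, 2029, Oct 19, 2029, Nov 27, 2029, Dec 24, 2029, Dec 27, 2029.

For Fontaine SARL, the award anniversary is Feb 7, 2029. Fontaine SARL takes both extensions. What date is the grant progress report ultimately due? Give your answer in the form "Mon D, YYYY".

Jul 28, 2029

Starting the day after Feb 7, 2029 and counting 15 business days lands on Feb 28, 2029.
Feb 28, 2029 is a Wednesday; no weekend or holiday adjustment applies.
Applying the 60-calendar-day extension: Feb 28, 2029 + 60 days = Apr 29, 2029.
Apr 29, 2029 is a Sunday; no weekend or holiday adjustment applies.
The 90-calendar-day extension moves the deadline from Apr 29, 2029 to Jul 28, 2029.
Jul 28, 2029 falls on a Saturday. The rules make no weekend/holiday allowance, so it remains Jul 28, 2029.
Final deadline: Jul 28, 2029.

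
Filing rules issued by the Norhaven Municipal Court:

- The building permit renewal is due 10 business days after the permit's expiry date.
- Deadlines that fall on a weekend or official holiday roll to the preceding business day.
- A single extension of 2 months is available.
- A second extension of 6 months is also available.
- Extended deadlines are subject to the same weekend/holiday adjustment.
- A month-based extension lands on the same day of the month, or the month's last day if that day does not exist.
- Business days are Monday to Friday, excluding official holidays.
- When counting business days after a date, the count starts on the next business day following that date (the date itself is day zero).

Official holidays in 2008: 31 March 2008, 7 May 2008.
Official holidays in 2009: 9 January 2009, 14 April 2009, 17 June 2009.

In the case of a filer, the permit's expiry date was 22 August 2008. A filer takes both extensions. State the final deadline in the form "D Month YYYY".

5 May 2009

10 business days after 22 August 2008, excluding weekends and holidays, is 5 September 2008.
5 September 2008 (Friday) is already a business day.
Applying the 2 months extension: 2 months after 5 September 2008 is 5 November 2008.
5 November 2008 falls on a Wednesday, which is a business day, so no adjustment is needed.
Add 6 months to 5 November 2008: 5 May 2009.
5 May 2009 (Tuesday) is already a business day.
The final due date is 5 May 2009.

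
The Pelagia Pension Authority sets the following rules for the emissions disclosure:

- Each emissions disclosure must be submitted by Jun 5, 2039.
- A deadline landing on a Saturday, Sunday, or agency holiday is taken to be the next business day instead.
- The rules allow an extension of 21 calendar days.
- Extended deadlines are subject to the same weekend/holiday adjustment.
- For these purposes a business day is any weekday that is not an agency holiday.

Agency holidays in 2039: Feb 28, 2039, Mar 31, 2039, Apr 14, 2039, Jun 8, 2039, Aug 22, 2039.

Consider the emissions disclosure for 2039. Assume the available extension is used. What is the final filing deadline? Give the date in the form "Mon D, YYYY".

Jun 27, 2039

Start from the fixed due date, Jun 5, 2039.
Jun 5, 2039 is a Sunday; the next business day is Jun 6, 2039 (Monday).
The 21-calendar-day extension moves the deadline from Jun 6, 2039 to Jun 27, 2039.
Jun 27, 2039 is a Monday and not a listed holiday, so it stands.
So the filing is due Jun 27, 2039.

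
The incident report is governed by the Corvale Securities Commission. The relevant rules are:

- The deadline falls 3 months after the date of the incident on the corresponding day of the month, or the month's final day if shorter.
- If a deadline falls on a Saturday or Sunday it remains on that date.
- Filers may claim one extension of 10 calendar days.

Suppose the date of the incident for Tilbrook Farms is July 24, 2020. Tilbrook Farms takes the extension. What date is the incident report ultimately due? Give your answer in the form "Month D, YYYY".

3 months from July 24, 2020 is October 24, 2020.
October 24, 2020 is a Saturday; no weekend or holiday adjustment applies.
The 10-calendar-day extension moves the deadline from October 24, 2020 to November 3, 2020.
November 3, 2020 is a Tuesday; no weekend or holiday adjustment applies.
The final due date is November 3, 2020.

November 3, 2020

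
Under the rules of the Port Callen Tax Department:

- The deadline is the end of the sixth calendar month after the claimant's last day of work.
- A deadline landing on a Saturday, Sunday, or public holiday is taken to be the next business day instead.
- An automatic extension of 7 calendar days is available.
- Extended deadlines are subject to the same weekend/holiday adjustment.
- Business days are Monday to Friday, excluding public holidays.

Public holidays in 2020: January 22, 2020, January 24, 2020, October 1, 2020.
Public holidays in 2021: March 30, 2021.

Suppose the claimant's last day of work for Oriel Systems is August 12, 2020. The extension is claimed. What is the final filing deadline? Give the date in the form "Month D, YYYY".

March 8, 2021

6 months after August 12, 2020 is February 2021; that month ends on February 28, 2021.
February 28, 2021 falls on a Sunday. Rolling to the next business day gives March 1, 2021, a Monday.
The 7-calendar-day extension moves the deadline from March 1, 2021 to March 8, 2021.
March 8, 2021 falls on a Monday, which is a business day, so no adjustment is needed.
Deadline: March 8, 2021.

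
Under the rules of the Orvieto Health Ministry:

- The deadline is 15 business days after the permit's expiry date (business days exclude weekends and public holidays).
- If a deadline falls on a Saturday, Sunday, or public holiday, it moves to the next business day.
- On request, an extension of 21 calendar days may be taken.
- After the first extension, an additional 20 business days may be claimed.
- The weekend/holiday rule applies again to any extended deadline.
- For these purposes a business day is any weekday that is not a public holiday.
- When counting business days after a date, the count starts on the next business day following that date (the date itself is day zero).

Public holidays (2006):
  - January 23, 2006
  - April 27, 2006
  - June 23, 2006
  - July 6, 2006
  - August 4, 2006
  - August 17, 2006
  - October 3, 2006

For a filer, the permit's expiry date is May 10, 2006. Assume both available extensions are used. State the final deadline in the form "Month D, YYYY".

Starting the day after May 10, 2006 and counting 15 business days lands on May 31, 2006.
May 31, 2006 is a Wednesday and not a listed holiday, so it stands.
Applying the 21-calendar-day extension: May 31, 2006 + 21 days = June 21, 2006.
June 21, 2006 falls on a Wednesday, which is a business day, so no adjustment is needed.
The 20-business-day extension runs from June 21, 2006 to July 21, 2006.
July 21, 2006 is a Friday and not a listed holiday, so it stands.
Deadline: July 21, 2006.

July 21, 2006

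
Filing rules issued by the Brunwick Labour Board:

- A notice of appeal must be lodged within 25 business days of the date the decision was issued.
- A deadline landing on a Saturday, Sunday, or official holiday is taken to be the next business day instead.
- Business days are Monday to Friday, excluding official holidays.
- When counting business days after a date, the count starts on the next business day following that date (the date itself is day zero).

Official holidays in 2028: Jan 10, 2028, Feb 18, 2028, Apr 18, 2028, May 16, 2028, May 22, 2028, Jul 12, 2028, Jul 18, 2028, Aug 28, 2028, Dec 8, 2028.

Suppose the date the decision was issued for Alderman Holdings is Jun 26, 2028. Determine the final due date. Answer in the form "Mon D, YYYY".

25 business days after Jun 26, 2028, excluding weekends and holidays, is Aug 2, 2028.
Aug 2, 2028 (Wednesday) is already a business day.
Final deadline: Aug 2, 2028.

Aug 2, 2028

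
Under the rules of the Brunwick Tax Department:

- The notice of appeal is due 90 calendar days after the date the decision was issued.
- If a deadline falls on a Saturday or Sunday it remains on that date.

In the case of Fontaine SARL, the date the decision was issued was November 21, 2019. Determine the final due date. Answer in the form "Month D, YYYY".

Adding 90 calendar days to November 21, 2019 gives February 19, 2020.
February 19, 2020 falls on a Wednesday. The rules make no weekend/holiday allowance, so it remains February 19, 2020.
So the filing is due February 19, 2020.

February 19, 2020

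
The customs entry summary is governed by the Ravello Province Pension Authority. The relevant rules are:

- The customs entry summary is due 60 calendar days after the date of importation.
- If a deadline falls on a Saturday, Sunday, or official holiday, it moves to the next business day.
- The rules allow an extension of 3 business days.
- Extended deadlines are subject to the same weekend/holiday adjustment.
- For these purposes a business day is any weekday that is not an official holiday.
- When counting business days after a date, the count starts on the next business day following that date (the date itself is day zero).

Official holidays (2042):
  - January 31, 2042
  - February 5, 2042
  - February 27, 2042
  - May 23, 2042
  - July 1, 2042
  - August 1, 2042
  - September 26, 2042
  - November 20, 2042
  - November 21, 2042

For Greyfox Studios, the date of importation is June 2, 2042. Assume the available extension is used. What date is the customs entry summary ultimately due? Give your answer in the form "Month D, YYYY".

From June 2, 2042, 60 calendar days later is August 1, 2042.
August 1, 2042 falls on a listed holiday. Rolling to the next business day gives August 4, 2042, a Monday.
The 3-business-day extension runs from August 4, 2042 to August 7, 2042.
Since August 7, 2042 is a Thursday and not a holiday, the date is unchanged.
Final deadline: August 7, 2042.

August 7, 2042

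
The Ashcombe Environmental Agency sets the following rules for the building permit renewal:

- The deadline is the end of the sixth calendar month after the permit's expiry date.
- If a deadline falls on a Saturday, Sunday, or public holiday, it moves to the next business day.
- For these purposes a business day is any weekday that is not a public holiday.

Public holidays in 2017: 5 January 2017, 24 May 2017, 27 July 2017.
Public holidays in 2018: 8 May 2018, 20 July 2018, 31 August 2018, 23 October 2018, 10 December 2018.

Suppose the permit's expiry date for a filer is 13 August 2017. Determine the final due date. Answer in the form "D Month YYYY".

28 February 2018

6 months after 13 August 2017 is February 2018; that month ends on 28 February 2018.
28 February 2018 is a Wednesday and not a listed holiday, so it stands.
So the filing is due 28 February 2018.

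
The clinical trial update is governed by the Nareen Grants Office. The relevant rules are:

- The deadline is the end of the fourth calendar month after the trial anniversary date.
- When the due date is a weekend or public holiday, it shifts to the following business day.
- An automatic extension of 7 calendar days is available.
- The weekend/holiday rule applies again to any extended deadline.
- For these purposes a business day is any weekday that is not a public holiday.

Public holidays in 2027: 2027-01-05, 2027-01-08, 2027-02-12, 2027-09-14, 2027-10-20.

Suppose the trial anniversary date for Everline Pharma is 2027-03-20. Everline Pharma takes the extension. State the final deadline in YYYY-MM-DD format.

4 months after 2027-03-20 falls in July 2027; the last day of that month is 2027-07-31.
2027-07-31 is a Saturday, so it moves to the next business day, 2027-08-02 (Monday).
The 7-calendar-day extension moves the deadline from 2027-08-02 to 2027-08-09.
2027-08-09 (Monday) is already a business day.
The final due date is 2027-08-09.

2027-08-09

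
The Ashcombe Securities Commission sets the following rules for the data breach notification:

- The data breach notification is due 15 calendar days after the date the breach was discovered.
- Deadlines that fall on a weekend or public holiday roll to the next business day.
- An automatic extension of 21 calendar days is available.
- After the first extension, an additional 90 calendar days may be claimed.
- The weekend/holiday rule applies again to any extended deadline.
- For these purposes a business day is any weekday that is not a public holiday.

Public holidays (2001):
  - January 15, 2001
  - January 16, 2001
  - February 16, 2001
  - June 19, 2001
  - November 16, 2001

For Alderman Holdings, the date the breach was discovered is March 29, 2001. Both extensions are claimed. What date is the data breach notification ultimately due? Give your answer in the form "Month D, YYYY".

August 2, 2001

Adding 15 calendar days to March 29, 2001 gives April 13, 2001.
April 13, 2001 falls on a Friday, which is a business day, so no adjustment is needed.
The 21-calendar-day extension moves the deadline from April 13, 2001 to May 4, 2001.
Since May 4, 2001 is a Friday and not a holiday, the date is unchanged.
The 90-calendar-day extension moves the deadline from May 4, 2001 to August 2, 2001.
August 2, 2001 (Thursday) is already a business day.
So the filing is due August 2, 2001.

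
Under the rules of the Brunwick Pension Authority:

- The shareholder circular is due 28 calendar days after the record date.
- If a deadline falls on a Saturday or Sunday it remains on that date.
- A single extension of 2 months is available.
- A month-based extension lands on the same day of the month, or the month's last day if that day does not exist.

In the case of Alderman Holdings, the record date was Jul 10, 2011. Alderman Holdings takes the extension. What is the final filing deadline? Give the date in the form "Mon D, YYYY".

Oct 7, 2011

28 calendar days after Jul 10, 2011 is Aug 7, 2011.
Aug 7, 2011 falls on a Sunday. The rules make no weekend/holiday allowance, so it remains Aug 7, 2011.
Add 2 months to Aug 7, 2011: Oct 7, 2011.
Oct 7, 2011 falls on a Friday. The rules make no weekend/holiday allowance, so it remains Oct 7, 2011.
So the filing is due Oct 7, 2011.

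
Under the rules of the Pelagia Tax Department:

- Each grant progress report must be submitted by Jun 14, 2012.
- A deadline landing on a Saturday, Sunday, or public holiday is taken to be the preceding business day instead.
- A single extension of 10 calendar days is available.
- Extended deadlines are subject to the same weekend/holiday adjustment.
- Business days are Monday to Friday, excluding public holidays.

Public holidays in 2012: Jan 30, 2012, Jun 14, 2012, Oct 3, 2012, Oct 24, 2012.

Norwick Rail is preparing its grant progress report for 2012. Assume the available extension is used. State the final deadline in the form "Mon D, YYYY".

The statutory due date is Jun 14, 2012.
Jun 14, 2012 is a listed holiday, so it moves to the preceding business day, Jun 13, 2012 (Wednesday).
The 10-calendar-day extension moves the deadline from Jun 13, 2012 to Jun 23, 2012.
Jun 23, 2012 is a Saturday; the preceding business day is Jun 22, 2012 (Friday).
Deadline: Jun 22, 2012.

Jun 22, 2012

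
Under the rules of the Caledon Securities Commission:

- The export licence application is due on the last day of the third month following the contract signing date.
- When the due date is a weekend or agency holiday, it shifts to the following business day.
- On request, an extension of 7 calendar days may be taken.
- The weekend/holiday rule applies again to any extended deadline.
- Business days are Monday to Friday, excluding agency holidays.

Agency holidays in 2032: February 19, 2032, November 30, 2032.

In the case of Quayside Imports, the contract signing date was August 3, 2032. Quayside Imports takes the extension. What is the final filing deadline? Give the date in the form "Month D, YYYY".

3 months after August 3, 2032 falls in November 2032; the last day of that month is November 30, 2032.
November 30, 2032 is a listed holiday, so it moves to the next business day, December 1, 2032 (Wednesday).
With the 7-day extension, December 1, 2032 becomes December 8, 2032.
December 8, 2032 is a Wednesday and not a listed holiday, so it stands.
Final deadline: December 8, 2032.

December 8, 2032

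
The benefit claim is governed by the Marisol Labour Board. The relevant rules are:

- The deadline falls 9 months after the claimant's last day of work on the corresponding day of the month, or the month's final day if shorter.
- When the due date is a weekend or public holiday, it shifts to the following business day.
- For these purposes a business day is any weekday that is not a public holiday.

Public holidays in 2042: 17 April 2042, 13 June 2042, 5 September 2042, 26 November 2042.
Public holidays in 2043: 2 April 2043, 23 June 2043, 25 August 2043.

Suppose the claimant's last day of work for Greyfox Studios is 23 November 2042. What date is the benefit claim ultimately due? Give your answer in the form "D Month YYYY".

9 months from 23 November 2042 is 23 August 2043.
23 August 2043 is a Sunday; the next business day is 24 August 2043 (Monday).
Deadline: 24 August 2043.

24 August 2043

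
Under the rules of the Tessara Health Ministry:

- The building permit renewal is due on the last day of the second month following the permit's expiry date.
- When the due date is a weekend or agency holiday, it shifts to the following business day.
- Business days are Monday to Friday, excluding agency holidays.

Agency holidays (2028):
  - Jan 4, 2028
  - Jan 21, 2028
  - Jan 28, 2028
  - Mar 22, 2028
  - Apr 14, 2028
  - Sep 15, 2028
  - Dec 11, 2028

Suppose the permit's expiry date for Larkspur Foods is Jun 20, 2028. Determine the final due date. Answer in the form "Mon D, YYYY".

2 months after Jun 20, 2028 is August 2028; that month ends on Aug 31, 2028.
Aug 31, 2028 falls on a Thursday, which is a business day, so no adjustment is needed.
The final due date is Aug 31, 2028.

Aug 31, 2028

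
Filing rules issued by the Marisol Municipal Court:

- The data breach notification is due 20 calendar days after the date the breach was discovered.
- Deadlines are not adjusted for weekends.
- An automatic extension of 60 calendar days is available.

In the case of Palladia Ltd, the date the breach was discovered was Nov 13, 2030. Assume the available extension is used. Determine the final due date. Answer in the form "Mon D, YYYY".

20 calendar days after Nov 13, 2030 is Dec 3, 2030.
Dec 3, 2030 falls on a Tuesday. The rules make no weekend/holiday allowance, so it remains Dec 3, 2030.
With the 60-day extension, Dec 3, 2030 becomes Feb 1, 2031.
No adjustment is made for weekends or holidays, so Feb 1, 2031 stands.
So the filing is due Feb 1, 2031.

Feb 1, 2031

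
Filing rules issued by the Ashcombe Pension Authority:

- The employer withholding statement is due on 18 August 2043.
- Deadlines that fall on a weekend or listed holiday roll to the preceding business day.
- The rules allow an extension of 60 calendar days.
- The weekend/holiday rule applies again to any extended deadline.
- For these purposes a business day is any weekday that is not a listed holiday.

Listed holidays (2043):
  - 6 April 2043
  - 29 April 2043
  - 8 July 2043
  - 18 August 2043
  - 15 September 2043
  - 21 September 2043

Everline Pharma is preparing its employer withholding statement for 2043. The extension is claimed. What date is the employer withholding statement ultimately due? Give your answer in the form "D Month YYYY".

Start from the fixed due date, 18 August 2043.
18 August 2043 falls on a listed holiday. Rolling to the preceding business day gives 17 August 2043, a Monday.
Applying the 60-calendar-day extension: 17 August 2043 + 60 days = 16 October 2043.
16 October 2043 is a Friday and not a listed holiday, so it stands.
Final deadline: 16 October 2043.

16 October 2043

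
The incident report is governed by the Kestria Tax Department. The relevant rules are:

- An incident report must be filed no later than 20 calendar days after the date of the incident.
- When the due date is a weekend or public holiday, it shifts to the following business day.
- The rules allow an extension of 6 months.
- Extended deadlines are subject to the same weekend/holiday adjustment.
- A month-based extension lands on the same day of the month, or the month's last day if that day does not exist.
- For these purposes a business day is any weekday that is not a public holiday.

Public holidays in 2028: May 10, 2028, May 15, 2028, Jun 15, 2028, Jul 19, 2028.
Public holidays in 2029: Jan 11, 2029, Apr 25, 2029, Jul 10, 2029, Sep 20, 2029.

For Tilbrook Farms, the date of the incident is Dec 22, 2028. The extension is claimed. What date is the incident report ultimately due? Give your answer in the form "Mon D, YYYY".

Trigger date Dec 22, 2028 + 20 calendar days = Jan 11, 2029.
Jan 11, 2029 is a listed holiday, so it moves to the next business day, Jan 12, 2029 (Friday).
The 6 months extension carries Jan 12, 2029 to Jul 12, 2029.
Jul 12, 2029 falls on a Thursday, which is a business day, so no adjustment is needed.
Final deadline: Jul 12, 2029.

Jul 12, 2029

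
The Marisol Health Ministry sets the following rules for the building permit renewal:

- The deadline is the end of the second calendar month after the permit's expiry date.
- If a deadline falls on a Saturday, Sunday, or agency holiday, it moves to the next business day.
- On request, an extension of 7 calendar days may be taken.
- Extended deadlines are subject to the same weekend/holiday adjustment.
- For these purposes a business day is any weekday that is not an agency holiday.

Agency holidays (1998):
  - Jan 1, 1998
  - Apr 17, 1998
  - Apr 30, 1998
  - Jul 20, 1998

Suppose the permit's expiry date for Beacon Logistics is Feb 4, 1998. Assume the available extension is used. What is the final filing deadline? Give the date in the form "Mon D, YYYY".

2 months after Feb 4, 1998 falls in April 1998; the last day of that month is Apr 30, 1998.
Apr 30, 1998 is a listed holiday, so it moves to the next business day, May 1, 1998 (Friday).
Applying the 7-calendar-day extension: May 1, 1998 + 7 days = May 8, 1998.
May 8, 1998 falls on a Friday, which is a business day, so no adjustment is needed.
Final deadline: May 8, 1998.

May 8, 1998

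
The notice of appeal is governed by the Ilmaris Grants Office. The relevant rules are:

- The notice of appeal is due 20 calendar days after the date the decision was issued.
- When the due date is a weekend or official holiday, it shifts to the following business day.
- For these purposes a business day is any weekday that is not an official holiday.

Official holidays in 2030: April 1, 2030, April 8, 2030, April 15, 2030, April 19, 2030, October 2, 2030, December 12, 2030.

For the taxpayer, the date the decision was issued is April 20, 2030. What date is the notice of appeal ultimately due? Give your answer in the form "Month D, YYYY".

20 calendar days after April 20, 2030 is May 10, 2030.
May 10, 2030 is a Friday and not a listed holiday, so it stands.
Final deadline: May 10, 2030.

May 10, 2030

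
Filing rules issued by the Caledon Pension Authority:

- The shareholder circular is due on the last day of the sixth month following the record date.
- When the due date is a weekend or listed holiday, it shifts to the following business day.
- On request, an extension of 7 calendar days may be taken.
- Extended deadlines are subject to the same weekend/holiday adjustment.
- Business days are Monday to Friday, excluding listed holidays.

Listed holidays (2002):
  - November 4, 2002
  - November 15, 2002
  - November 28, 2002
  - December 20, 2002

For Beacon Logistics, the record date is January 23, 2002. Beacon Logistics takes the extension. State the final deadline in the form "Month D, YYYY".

6 months after January 23, 2002 falls in July 2002; the last day of that month is July 31, 2002.
July 31, 2002 is a Wednesday and not a listed holiday, so it stands.
The 7-calendar-day extension moves the deadline from July 31, 2002 to August 7, 2002.
August 7, 2002 is a Wednesday and not a listed holiday, so it stands.
Final deadline: August 7, 2002.

August 7, 2002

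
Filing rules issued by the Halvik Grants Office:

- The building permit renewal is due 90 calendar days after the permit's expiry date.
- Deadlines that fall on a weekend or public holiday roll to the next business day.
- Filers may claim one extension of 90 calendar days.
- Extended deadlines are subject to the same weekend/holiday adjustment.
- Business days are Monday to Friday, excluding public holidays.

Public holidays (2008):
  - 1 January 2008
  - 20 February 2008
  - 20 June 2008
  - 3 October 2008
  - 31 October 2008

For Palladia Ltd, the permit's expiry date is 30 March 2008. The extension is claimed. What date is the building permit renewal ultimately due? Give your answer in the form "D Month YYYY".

Adding 90 calendar days to 30 March 2008 gives 28 June 2008.
Because 28 June 2008 is a Saturday, the deadline becomes 30 June 2008 (Monday).
The 90-calendar-day extension moves the deadline from 30 June 2008 to 28 September 2008.
Because 28 September 2008 is a Sunday, the deadline becomes 29 September 2008 (Monday).
So the filing is due 29 September 2008.

29 September 2008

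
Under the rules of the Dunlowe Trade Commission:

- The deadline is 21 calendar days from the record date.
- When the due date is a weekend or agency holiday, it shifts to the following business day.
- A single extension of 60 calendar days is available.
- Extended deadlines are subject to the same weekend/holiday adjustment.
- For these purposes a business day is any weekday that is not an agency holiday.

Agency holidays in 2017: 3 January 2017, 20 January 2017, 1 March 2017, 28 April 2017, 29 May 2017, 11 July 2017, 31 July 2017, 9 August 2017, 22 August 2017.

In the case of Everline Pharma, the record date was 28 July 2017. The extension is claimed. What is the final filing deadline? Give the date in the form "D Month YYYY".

17 October 2017

Trigger date 28 July 2017 + 21 calendar days = 18 August 2017.
18 August 2017 is a Friday and not a listed holiday, so it stands.
Add the 60 calendar-day extension to 18 August 2017: 17 October 2017.
17 October 2017 is a Tuesday and not a listed holiday, so it stands.
So the filing is due 17 October 2017.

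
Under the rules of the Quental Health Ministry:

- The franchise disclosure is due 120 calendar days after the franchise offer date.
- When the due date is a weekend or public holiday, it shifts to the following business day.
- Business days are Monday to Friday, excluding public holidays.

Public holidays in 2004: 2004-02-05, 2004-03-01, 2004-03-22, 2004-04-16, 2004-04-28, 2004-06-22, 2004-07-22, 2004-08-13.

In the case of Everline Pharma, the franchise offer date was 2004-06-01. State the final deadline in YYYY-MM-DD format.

From 2004-06-01, 120 calendar days later is 2004-09-29.
2004-09-29 is a Wednesday and not a listed holiday, so it stands.
Final deadline: 2004-09-29.

2004-09-29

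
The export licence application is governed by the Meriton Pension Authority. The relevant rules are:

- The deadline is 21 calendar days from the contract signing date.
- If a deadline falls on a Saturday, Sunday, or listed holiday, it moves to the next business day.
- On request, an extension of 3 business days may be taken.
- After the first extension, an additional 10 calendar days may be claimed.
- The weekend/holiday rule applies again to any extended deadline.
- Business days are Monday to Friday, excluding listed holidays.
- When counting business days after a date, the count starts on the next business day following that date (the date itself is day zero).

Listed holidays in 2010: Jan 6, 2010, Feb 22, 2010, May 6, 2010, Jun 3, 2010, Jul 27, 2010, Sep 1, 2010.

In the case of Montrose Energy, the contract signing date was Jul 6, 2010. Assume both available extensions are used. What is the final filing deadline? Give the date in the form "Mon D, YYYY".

From Jul 6, 2010, 21 calendar days later is Jul 27, 2010.
Jul 27, 2010 is a listed holiday; the next business day is Jul 28, 2010 (Wednesday).
Applying the 3-business-day extension: 3 business days after Jul 28, 2010 is Aug 2, 2010.
Aug 2, 2010 falls on a Monday, which is a business day, so no adjustment is needed.
Applying the 10-calendar-day extension: Aug 2, 2010 + 10 days = Aug 12, 2010.
Since Aug 12, 2010 is a Thursday and not a holiday, the date is unchanged.
Final deadline: Aug 12, 2010.

Aug 12, 2010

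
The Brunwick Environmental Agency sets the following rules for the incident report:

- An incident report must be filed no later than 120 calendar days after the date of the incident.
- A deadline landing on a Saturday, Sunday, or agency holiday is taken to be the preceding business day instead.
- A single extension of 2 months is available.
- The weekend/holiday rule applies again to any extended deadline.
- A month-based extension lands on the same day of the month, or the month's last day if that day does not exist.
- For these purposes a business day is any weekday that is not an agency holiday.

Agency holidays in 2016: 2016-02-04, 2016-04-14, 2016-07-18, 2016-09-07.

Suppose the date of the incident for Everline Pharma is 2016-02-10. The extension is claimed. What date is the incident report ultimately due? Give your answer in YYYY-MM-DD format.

Adding 120 calendar days to 2016-02-10 gives 2016-06-09.
2016-06-09 is a Thursday and not a listed holiday, so it stands.
The 2 months extension carries 2016-06-09 to 2016-08-09.
2016-08-09 is a Tuesday and not a listed holiday, so it stands.
So the filing is due 2016-08-09.

2016-08-09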